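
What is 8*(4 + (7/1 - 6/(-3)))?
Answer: 104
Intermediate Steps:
8*(4 + (7/1 - 6/(-3))) = 8*(4 + (7*1 - 6*(-⅓))) = 8*(4 + (7 + 2)) = 8*(4 + 9) = 8*13 = 104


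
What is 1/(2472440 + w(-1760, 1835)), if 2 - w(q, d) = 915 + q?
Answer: 1/2473287 ≈ 4.0432e-7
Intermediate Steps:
w(q, d) = -913 - q (w(q, d) = 2 - (915 + q) = 2 + (-915 - q) = -913 - q)
1/(2472440 + w(-1760, 1835)) = 1/(2472440 + (-913 - 1*(-1760))) = 1/(2472440 + (-913 + 1760)) = 1/(2472440 + 847) = 1/2473287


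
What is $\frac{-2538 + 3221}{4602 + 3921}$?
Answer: $\frac{683}{8523} \approx 0.080136$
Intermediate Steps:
$\frac{-2538 + 3221}{4602 + 3921} = \frac{683}{8523}$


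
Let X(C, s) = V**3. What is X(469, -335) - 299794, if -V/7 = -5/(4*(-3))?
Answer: -518086907/1728 ≈ -2.9982e+5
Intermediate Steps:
V = -35/12 (V = -(-35)/(4*(-3)) = -(-35)/(-12) = -(-35)*(-1)/12 = -7*5/12 = -35/12 ≈ -2.9167)
X(C, s) = -42875/1728 (X(C, s) = (-35/12)**3 = -42875/1728)
X(469, -335) - 299794 = -42875/1728 - 299794 = -518086907/1728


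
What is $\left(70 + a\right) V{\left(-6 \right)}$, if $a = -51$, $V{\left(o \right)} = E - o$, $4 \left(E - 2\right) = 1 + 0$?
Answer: $\frac{627}{4} \approx 156.75$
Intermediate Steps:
$E = \frac{9}{4}$ ($E = 2 + \frac{1 + 0}{4} = 2 + \frac{1}{4} \cdot 1 = 2 + \frac{1}{4} = \frac{9}{4} \approx 2.25$)
$V{\left(o \right)} = \frac{9}{4} - o$
$\left(70 + a\right) V{\left(-6 \right)} = \left(70 - 51\right) \left(\frac{9}{4} - -6\right) = 19 \left(\frac{9}{4} + 6\right) = 19 \cdot \frac{33}{4} = \frac{627}{4}$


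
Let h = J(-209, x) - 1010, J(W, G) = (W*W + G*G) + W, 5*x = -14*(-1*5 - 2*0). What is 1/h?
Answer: 1/42658 ≈ 2.3442e-5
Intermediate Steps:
x = 14 (x = (-14*(-1*5 - 2*0))/5 = (-14*(-5 + 0))/5 = (-14*(-5))/5 = (⅕)*70 = 14)
J(W, G) = W + G² + W² (J(W, G) = (W² + G²) + W = (G² + W²) + W = W + G² + W²)
h = 42658 (h = (-209 + 14² + (-209)²) - 1010 = (-209 + 196 + 43681) - 1010 = 43668 - 1010 = 42658)
1/h = 1/42658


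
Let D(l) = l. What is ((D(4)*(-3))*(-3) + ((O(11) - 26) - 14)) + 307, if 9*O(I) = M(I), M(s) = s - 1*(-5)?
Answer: 2743/9 ≈ 304.78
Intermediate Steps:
M(s) = 5 + s (M(s) = s + 5 = 5 + s)
O(I) = 5/9 + I/9 (O(I) = (5 + I)/9 = 5/9 + I/9)
((D(4)*(-3))*(-3) + ((O(11) - 26) - 14)) + 307 = ((4*(-3))*(-3) + (((5/9 + (⅑)*11) - 26) - 14)) + 307 = (-12*(-3) + (((5/9 + 11/9) - 26) - 14)) + 307 = (36 + ((16/9 - 26) - 14)) + 307 = (36 + (-218/9 - 14)) + 307 = (36 - 344/9) + 307 = -20/9 + 307 = 2743/9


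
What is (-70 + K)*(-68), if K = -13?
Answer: 5644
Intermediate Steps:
(-70 + K)*(-68) = (-70 - 13)*(-68) = -83*(-68) = 5644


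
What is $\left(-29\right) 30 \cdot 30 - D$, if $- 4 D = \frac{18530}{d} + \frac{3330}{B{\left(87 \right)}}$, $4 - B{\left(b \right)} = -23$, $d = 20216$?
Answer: $- \frac{3162057845}{121296} \approx -26069.0$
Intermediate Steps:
$B{\left(b \right)} = 27$ ($B{\left(b \right)} = 4 - -23 = 4 + 23 = 27$)
$D = - \frac{3767755}{121296}$ ($D = - \frac{\frac{18530}{20216} + \frac{3330}{27}}{4} = - \frac{18530 \cdot \frac{1}{20216} + 3330 \cdot \frac{1}{27}}{4} = - \frac{\frac{9265}{10108} + \frac{370}{3}}{4} = \left(- \frac{1}{4}\right) \frac{3767755}{30324} = - \frac{3767755}{121296} \approx -31.062$)
$\left(-29\right) 30 \cdot 30 - D = \left(-29\right) 30 \cdot 30 - - \frac{3767755}{121296} = \left(-870\right) 30 + \frac{3767755}{121296} = -26100 + \frac{3767755}{121296} = - \frac{3162057845}{121296}$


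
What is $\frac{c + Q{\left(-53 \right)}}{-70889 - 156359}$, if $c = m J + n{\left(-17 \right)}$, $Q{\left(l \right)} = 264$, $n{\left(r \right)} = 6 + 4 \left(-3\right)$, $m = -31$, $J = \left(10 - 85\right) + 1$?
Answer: $- \frac{319}{28406} \approx -0.01123$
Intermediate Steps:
$J = -74$ ($J = -75 + 1 = -74$)
$n{\left(r \right)} = -6$ ($n{\left(r \right)} = 6 - 12 = -6$)
$c = 2288$ ($c = \left(-31\right) \left(-74\right) - 6 = 2294 - 6 = 2288$)
$\frac{c + Q{\left(-53 \right)}}{-70889 - 156359} = \frac{2288 + 264}{-70889 - 156359} = \frac{2552}{-227248} = 2552 \left(- \frac{1}{227248}\right) = - \frac{319}{28406}$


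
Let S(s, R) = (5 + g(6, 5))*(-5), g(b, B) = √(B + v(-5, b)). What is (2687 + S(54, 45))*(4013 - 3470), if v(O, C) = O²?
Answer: 1445466 - 2715*√30 ≈ 1.4306e+6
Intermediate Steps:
g(b, B) = √(25 + B) (g(b, B) = √(B + (-5)²) = √(B + 25) = √(25 + B))
S(s, R) = -25 - 5*√30 (S(s, R) = (5 + √(25 + 5))*(-5) = (5 + √30)*(-5) = -25 - 5*√30)
(2687 + S(54, 45))*(4013 - 3470) = (2687 + (-25 - 5*√30))*(4013 - 3470) = (2662 - 5*√30)*543 = 1445466 - 2715*√30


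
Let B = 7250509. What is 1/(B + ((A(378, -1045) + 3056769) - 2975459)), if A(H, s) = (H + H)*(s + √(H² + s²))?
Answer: 6541799/42089339206177 - 756*√1234909/42089339206177 ≈ 1.3547e-7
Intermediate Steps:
A(H, s) = 2*H*(s + √(H² + s²)) (A(H, s) = (2*H)*(s + √(H² + s²)) = 2*H*(s + √(H² + s²)))
1/(B + ((A(378, -1045) + 3056769) - 2975459)) = 1/(7250509 + ((2*378*(-1045 + √(378² + (-1045)²)) + 3056769) - 2975459)) = 1/(7250509 + ((2*378*(-1045 + √(142884 + 1092025)) + 3056769) - 2975459)) = 1/(7250509 + ((2*378*(-1045 + √1234909) + 3056769) - 2975459)) = 1/(7250509 + (((-790020 + 756*√1234909) + 3056769) - 2975459)) = 1/(7250509 + ((2266749 + 756*√1234909) - 2975459)) = 1/(7250509 + (-708710 + 756*√1234909)) = 1/(6541799 + 756*√1234909)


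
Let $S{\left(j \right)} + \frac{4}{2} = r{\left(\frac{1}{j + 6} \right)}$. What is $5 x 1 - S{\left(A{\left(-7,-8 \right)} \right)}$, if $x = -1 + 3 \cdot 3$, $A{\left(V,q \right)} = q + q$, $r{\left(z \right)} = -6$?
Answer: $48$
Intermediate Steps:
$A{\left(V,q \right)} = 2 q$
$S{\left(j \right)} = -8$ ($S{\left(j \right)} = -2 - 6 = -8$)
$x = 8$ ($x = -1 + 9 = 8$)
$5 x 1 - S{\left(A{\left(-7,-8 \right)} \right)} = 5 \cdot 8 \cdot 1 - -8 = 40 \cdot 1 + 8 = 40 + 8 = 48$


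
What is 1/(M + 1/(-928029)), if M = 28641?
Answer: 928029/26579678588 ≈ 3.4915e-5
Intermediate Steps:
1/(M + 1/(-928029)) = 1/(28641 + 1/(-928029)) = 1/(28641 - 1/928029) = 1/(26579678588/928029) = 928029/26579678588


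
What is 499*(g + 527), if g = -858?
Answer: -165169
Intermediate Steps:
499*(g + 527) = 499*(-858 + 527) = 499*(-331) = -165169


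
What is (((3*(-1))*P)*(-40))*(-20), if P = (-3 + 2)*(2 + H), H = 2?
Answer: 9600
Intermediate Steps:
P = -4 (P = (-3 + 2)*(2 + 2) = -1*4 = -4)
(((3*(-1))*P)*(-40))*(-20) = (((3*(-1))*(-4))*(-40))*(-20) = (-3*(-4)*(-40))*(-20) = (12*(-40))*(-20) = -480*(-20) = 9600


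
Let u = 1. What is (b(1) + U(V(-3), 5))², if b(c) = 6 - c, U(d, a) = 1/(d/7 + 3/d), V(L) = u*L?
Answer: 1849/100 ≈ 18.490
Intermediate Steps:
V(L) = L (V(L) = 1*L = L)
U(d, a) = 1/(3/d + d/7) (U(d, a) = 1/(d*(⅐) + 3/d) = 1/(d/7 + 3/d) = 1/(3/d + d/7))
(b(1) + U(V(-3), 5))² = ((6 - 1*1) + 7*(-3)/(21 + (-3)²))² = ((6 - 1) + 7*(-3)/(21 + 9))² = (5 + 7*(-3)/30)² = (5 + 7*(-3)*(1/30))² = (5 - 7/10)² = (43/10)² = 1849/100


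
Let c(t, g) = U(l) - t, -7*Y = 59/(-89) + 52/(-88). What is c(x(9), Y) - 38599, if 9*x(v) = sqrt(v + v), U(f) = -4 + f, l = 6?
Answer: -38597 - sqrt(2)/3 ≈ -38598.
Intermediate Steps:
x(v) = sqrt(2)*sqrt(v)/9 (x(v) = sqrt(v + v)/9 = sqrt(2*v)/9 = (sqrt(2)*sqrt(v))/9 = sqrt(2)*sqrt(v)/9)
Y = 2455/13706 (Y = -(59/(-89) + 52/(-88))/7 = -(59*(-1/89) + 52*(-1/88))/7 = -(-59/89 - 13/22)/7 = -1/7*(-2455/1958) = 2455/13706 ≈ 0.17912)
c(t, g) = 2 - t (c(t, g) = (-4 + 6) - t = 2 - t)
c(x(9), Y) - 38599 = (2 - sqrt(2)*sqrt(9)/9) - 38599 = (2 - sqrt(2)*3/9) - 38599 = (2 - sqrt(2)/3) - 38599 = -38597 - sqrt(2)/3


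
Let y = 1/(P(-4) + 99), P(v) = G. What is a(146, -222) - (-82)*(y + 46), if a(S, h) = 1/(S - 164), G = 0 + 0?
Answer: 83001/22 ≈ 3772.8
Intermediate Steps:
G = 0
P(v) = 0
a(S, h) = 1/(-164 + S)
y = 1/99 (y = 1/(0 + 99) = 1/99 ≈ 0.010101)
a(146, -222) - (-82)*(y + 46) = 1/(-164 + 146) - (-82)*(1/99 + 46) = 1/(-18) - (-82)*4555/99 = -1/18 - 1*(-373510/99) = -1/18 + 373510/99 = 83001/22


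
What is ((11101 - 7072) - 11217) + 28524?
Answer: 21336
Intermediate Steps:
((11101 - 7072) - 11217) + 28524 = (4029 - 11217) + 28524 = -7188 + 28524 = 21336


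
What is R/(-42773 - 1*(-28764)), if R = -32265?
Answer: 32265/14009 ≈ 2.3032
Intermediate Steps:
R/(-42773 - 1*(-28764)) = -32265/(-42773 - 1*(-28764)) = -32265/(-42773 + 28764) = -32265/(-14009) = -32265*(-1/14009) = 32265/14009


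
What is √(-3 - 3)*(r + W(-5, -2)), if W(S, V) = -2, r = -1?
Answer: -3*I*√6 ≈ -7.3485*I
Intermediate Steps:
√(-3 - 3)*(r + W(-5, -2)) = √(-3 - 3)*(-1 - 2) = √(-6)*(-3) = (I*√6)*(-3) = -3*I*√6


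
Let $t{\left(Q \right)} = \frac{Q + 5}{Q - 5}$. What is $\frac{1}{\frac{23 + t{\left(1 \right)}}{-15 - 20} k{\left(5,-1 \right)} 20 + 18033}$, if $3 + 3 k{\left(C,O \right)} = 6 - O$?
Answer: $\frac{21}{378349} \approx 5.5504 \cdot 10^{-5}$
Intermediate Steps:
$k{\left(C,O \right)} = 1 - \frac{O}{3}$ ($k{\left(C,O \right)} = -1 + \frac{6 - O}{3} = -1 - \left(-2 + \frac{O}{3}\right) = 1 - \frac{O}{3}$)
$t{\left(Q \right)} = \frac{5 + Q}{-5 + Q}$
$\frac{1}{\frac{23 + t{\left(1 \right)}}{-15 - 20} k{\left(5,-1 \right)} 20 + 18033} = \frac{1}{\frac{23 + \frac{5 + 1}{-5 + 1}}{-15 - 20} \left(1 - - \frac{1}{3}\right) 20 + 18033} = \frac{1}{\frac{23 + \frac{1}{-4} \cdot 6}{-35} \left(1 + \frac{1}{3}\right) 20 + 18033} = \frac{1}{\left(23 - \frac{3}{2}\right) \left(- \frac{1}{35}\right) \frac{4}{3} \cdot 20 + 18033} = \frac{1}{\frac{43}{2} \left(- \frac{1}{35}\right) \frac{4}{3} \cdot 20 + 18033} = \frac{1}{\left(- \frac{43}{70}\right) \frac{4}{3} \cdot 20 + 18033} = \frac{1}{\left(- \frac{86}{105}\right) 20 + 18033} = \frac{1}{- \frac{344}{21} + 18033} = \frac{1}{\frac{378349}{21}} = \frac{21}{378349}$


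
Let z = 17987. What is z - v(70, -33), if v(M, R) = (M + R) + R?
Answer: 17983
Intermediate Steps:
v(M, R) = M + 2*R
z - v(70, -33) = 17987 - (70 + 2*(-33)) = 17987 - (70 - 66) = 17987 - 1*4 = 17987 - 4 = 17983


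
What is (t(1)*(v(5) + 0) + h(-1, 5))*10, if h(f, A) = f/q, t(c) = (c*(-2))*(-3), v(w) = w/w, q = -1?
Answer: 70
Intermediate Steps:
v(w) = 1
t(c) = 6*c (t(c) = -2*c*(-3) = 6*c)
h(f, A) = -f (h(f, A) = f/(-1) = f*(-1) = -f)
(t(1)*(v(5) + 0) + h(-1, 5))*10 = ((6*1)*(1 + 0) - 1*(-1))*10 = (6*1 + 1)*10 = (6 + 1)*10 = 7*10 = 70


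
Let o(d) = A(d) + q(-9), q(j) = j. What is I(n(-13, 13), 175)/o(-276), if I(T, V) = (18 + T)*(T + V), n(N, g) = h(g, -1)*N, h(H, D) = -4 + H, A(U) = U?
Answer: 1914/95 ≈ 20.147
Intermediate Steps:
n(N, g) = N*(-4 + g) (n(N, g) = (-4 + g)*N = N*(-4 + g))
o(d) = -9 + d (o(d) = d - 9 = -9 + d)
I(n(-13, 13), 175)/o(-276) = ((-13*(-4 + 13))² + 18*(-13*(-4 + 13)) + 18*175 - 13*(-4 + 13)*175)/(-9 - 276) = ((-13*9)² + 18*(-13*9) + 3150 - 13*9*175)/(-285) = ((-117)² + 18*(-117) + 3150 - 117*175)*(-1/285) = (13689 - 2106 + 3150 - 20475)*(-1/285) = -5742*(-1/285) = 1914/95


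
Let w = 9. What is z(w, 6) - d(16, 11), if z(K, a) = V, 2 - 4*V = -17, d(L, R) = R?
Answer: -25/4 ≈ -6.2500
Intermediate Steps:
V = 19/4 (V = ½ - ¼*(-17) = ½ + 17/4 = 19/4 ≈ 4.7500)
z(K, a) = 19/4
z(w, 6) - d(16, 11) = 19/4 - 1*11 = 19/4 - 11 = -25/4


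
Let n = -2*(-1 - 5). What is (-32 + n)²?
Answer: 400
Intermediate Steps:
n = 12 (n = -2*(-6) = 12)
(-32 + n)² = (-32 + 12)² = (-20)² = 400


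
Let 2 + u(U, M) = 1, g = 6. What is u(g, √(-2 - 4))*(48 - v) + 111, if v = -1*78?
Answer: -15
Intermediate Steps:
v = -78
u(U, M) = -1 (u(U, M) = -2 + 1 = -1)
u(g, √(-2 - 4))*(48 - v) + 111 = -(48 - 1*(-78)) + 111 = -(48 + 78) + 111 = -1*126 + 111 = -126 + 111 = -15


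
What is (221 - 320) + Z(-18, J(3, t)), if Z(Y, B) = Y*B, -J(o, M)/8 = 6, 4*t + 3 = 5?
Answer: 765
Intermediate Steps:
t = ½ (t = -¾ + (¼)*5 = -¾ + 5/4 = ½ ≈ 0.50000)
J(o, M) = -48 (J(o, M) = -8*6 = -48)
Z(Y, B) = B*Y
(221 - 320) + Z(-18, J(3, t)) = (221 - 320) - 48*(-18) = -99 + 864 = 765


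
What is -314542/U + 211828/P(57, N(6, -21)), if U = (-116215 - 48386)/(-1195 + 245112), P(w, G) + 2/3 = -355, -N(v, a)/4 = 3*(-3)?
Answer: 81757923160054/175629267 ≈ 4.6551e+5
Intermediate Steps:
N(v, a) = 36 (N(v, a) = -12*(-3) = -4*(-9) = 36)
P(w, G) = -1067/3 (P(w, G) = -2/3 - 355 = -1067/3)
U = -164601/243917 ≈ -0.67482
-314542/U + 211828/P(57, N(6, -21)) = -314542/(-164601/243917) + 211828/(-1067/3) = -314542*(-243917/164601) + 211828*(-3/1067) = 76722141014/164601 - 635484/1067 = 81757923160054/175629267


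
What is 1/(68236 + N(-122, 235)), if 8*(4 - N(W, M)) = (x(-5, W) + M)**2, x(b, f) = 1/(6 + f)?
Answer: 107648/6602846439 ≈ 1.6303e-5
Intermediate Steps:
N(W, M) = 4 - (M + 1/(6 + W))**2/8 (N(W, M) = 4 - (1/(6 + W) + M)**2/8 = 4 - (M + 1/(6 + W))**2/8)
1/(68236 + N(-122, 235)) = 1/(68236 + (4 - (1 + 6*235 + 235*(-122))**2/(8*(6 - 122)**2))) = 1/(68236 + (4 - 1/8*(1 + 1410 - 28670)**2/(-116)**2)) = 1/(68236 + (4 - 1/8*1/13456*(-27259)**2)) = 1/(68236 + (4 - 1/8*1/13456*743053081)) = 1/(68236 + (4 - 743053081/107648)) = 1/(68236 - 742622489/107648) = 1/(6602846439/107648) = 107648/6602846439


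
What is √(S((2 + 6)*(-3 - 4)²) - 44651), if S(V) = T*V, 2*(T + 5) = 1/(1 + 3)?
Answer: I*√46562 ≈ 215.78*I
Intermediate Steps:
T = -39/8 (T = -5 + 1/(2*(1 + 3)) = -5 + (½)/4 = -5 + (½)*(¼) = -5 + ⅛ = -39/8 ≈ -4.8750)
S(V) = -39*V/8
√(S((2 + 6)*(-3 - 4)²) - 44651) = √(-39*(2 + 6)*(-3 - 4)²/8 - 44651) = √(-39*(-7)² - 44651) = √(-39*49 - 44651) = √(-39/8*392 - 44651) = √(-1911 - 44651) = √(-46562) = I*√46562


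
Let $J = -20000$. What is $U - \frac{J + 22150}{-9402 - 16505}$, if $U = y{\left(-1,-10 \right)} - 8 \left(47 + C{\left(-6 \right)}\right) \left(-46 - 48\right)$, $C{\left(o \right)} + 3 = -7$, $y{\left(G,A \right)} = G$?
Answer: $\frac{720812611}{25907} \approx 27823.0$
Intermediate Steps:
$C{\left(o \right)} = -10$ ($C{\left(o \right)} = -3 - 7 = -10$)
$U = 27823$ ($U = -1 - 8 \left(47 - 10\right) \left(-46 - 48\right) = -1 - 8 \cdot 37 \left(-94\right) = -1 - -27824 = -1 + 27824 = 27823$)
$U - \frac{J + 22150}{-9402 - 16505} = 27823 - \frac{-20000 + 22150}{-9402 - 16505} = 27823 - \frac{2150}{-25907} = 27823 - 2150 \left(- \frac{1}{25907}\right) = 27823 - - \frac{2150}{25907} = 27823 + \frac{2150}{25907} = \frac{720812611}{25907}$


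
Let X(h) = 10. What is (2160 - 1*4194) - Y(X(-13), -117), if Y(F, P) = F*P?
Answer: -864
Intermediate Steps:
(2160 - 1*4194) - Y(X(-13), -117) = (2160 - 1*4194) - 10*(-117) = (2160 - 4194) - 1*(-1170) = -2034 + 1170 = -864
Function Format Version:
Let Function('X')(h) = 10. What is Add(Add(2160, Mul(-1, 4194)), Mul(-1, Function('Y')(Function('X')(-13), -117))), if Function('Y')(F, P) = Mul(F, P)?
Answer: -864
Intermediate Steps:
Add(Add(2160, Mul(-1, 4194)), Mul(-1, Function('Y')(Function('X')(-13), -117))) = Add(Add(2160, Mul(-1, 4194)), Mul(-1, Mul(10, -117))) = Add(Add(2160, -4194), Mul(-1, -1170)) = Add(-2034, 1170) = -864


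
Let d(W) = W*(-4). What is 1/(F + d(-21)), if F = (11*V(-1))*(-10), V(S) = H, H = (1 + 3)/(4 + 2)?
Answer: 3/32 ≈ 0.093750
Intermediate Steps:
d(W) = -4*W
H = ⅔ (H = 4/6 = 4*(⅙) = ⅔ ≈ 0.66667)
V(S) = ⅔
F = -220/3 (F = (11*(⅔))*(-10) = (22/3)*(-10) = -220/3 ≈ -73.333)
1/(F + d(-21)) = 1/(-220/3 - 4*(-21)) = 1/(-220/3 + 84) = 1/(32/3) = 3/32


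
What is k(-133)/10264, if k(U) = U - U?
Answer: 0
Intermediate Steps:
k(U) = 0
k(-133)/10264 = 0/10264 = 0*(1/10264) = 0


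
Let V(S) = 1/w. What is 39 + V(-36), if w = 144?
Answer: 5617/144 ≈ 39.007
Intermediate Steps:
V(S) = 1/144
39 + V(-36) = 39 + 1/144 = 5617/144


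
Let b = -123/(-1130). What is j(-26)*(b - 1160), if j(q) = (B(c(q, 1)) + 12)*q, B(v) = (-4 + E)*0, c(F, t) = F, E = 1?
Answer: 204465612/565 ≈ 3.6189e+5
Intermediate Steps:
B(v) = 0 (B(v) = (-4 + 1)*0 = -3*0 = 0)
j(q) = 12*q (j(q) = (0 + 12)*q = 12*q)
b = 123/1130 (b = -123*(-1/1130) = 123/1130 ≈ 0.10885)
j(-26)*(b - 1160) = (12*(-26))*(123/1130 - 1160) = -312*(-1310677/1130) = 204465612/565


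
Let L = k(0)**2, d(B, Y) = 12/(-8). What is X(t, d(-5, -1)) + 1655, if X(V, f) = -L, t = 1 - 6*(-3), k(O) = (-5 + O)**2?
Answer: 1030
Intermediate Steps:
d(B, Y) = -3/2 (d(B, Y) = 12*(-1/8) = -3/2)
L = 625 (L = ((-5 + 0)**2)**2 = ((-5)**2)**2 = 25**2 = 625)
t = 19 (t = 1 + 18 = 19)
X(V, f) = -625 (X(V, f) = -1*625 = -625)
X(t, d(-5, -1)) + 1655 = -625 + 1655 = 1030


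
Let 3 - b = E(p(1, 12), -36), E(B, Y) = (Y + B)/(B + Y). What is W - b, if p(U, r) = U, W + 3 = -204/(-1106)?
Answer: -2663/553 ≈ -4.8156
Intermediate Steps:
W = -1557/553 (W = -3 - 204/(-1106) = -3 - 1/1106*(-204) = -3 + 102/553 = -1557/553 ≈ -2.8156)
E(B, Y) = 1 (E(B, Y) = (B + Y)/(B + Y) = 1)
b = 2 (b = 3 - 1*1 = 3 - 1 = 2)
W - b = -1557/553 - 1*2 = -1557/553 - 2 = -2663/553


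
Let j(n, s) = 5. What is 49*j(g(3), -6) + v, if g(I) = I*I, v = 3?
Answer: 248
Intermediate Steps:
g(I) = I²
49*j(g(3), -6) + v = 49*5 + 3 = 245 + 3 = 248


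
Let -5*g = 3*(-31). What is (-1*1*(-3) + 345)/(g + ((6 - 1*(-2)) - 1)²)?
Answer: 870/169 ≈ 5.1479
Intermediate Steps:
g = 93/5 (g = -3*(-31)/5 = -⅕*(-93) = 93/5 ≈ 18.600)
(-1*1*(-3) + 345)/(g + ((6 - 1*(-2)) - 1)²) = (-1*1*(-3) + 345)/(93/5 + ((6 - 1*(-2)) - 1)²) = (-1*(-3) + 345)/(93/5 + ((6 + 2) - 1)²) = (3 + 345)/(93/5 + (8 - 1)²) = 348/(93/5 + 7²) = 348/(93/5 + 49) = 348/(338/5) = 348*(5/338) = 870/169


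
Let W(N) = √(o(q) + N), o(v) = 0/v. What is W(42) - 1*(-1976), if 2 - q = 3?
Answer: 1976 + √42 ≈ 1982.5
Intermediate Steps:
q = -1 (q = 2 - 1*3 = 2 - 3 = -1)
o(v) = 0
W(N) = √N (W(N) = √(0 + N) = √N)
W(42) - 1*(-1976) = √42 - 1*(-1976) = √42 + 1976 = 1976 + √42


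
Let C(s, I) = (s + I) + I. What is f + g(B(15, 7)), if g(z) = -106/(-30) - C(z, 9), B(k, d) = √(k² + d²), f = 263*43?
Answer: 169418/15 - √274 ≈ 11278.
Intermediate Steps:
f = 11309
C(s, I) = s + 2*I (C(s, I) = (I + s) + I = s + 2*I)
B(k, d) = √(d² + k²)
g(z) = -217/15 - z (g(z) = -106/(-30) - (z + 2*9) = -106*(-1/30) - (z + 18) = 53/15 - (18 + z) = 53/15 + (-18 - z) = -217/15 - z)
f + g(B(15, 7)) = 11309 + (-217/15 - √(7² + 15²)) = 11309 + (-217/15 - √(49 + 225)) = 11309 + (-217/15 - √274) = 169418/15 - √274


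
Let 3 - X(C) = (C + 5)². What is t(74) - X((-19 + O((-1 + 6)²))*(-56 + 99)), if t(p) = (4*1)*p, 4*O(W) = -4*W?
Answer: 3561062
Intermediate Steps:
O(W) = -W (O(W) = (-4*W)/4 = -W)
X(C) = 3 - (5 + C)² (X(C) = 3 - (C + 5)² = 3 - (5 + C)²)
t(p) = 4*p
t(74) - X((-19 + O((-1 + 6)²))*(-56 + 99)) = 4*74 - (3 - (5 + (-19 - (-1 + 6)²)*(-56 + 99))²) = 296 - (3 - (5 + (-19 - 1*5²)*43)²) = 296 - (3 - (5 + (-19 - 1*25)*43)²) = 296 - (3 - (5 + (-19 - 25)*43)²) = 296 - (3 - (5 - 44*43)²) = 296 - (3 - (5 - 1892)²) = 296 - (3 - 1*(-1887)²) = 296 - (3 - 1*3560769) = 296 - (3 - 3560769) = 296 - 1*(-3560766) = 296 + 3560766 = 3561062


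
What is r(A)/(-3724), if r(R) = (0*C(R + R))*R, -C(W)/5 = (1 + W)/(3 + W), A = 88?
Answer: 0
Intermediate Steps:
C(W) = -5*(1 + W)/(3 + W)
r(R) = 0 (r(R) = (0*(5*(-1 - (R + R))/(3 + (R + R))))*R = (0*(5*(-1 - 2*R)/(3 + 2*R)))*R = 0*R = 0)
r(A)/(-3724) = 0/(-3724) = 0*(-1/3724) = 0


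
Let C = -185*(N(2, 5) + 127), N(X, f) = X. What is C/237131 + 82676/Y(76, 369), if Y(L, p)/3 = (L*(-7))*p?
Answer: -8414928454/34913034261 ≈ -0.24103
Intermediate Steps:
Y(L, p) = -21*L*p (Y(L, p) = 3*((L*(-7))*p) = 3*((-7*L)*p) = 3*(-7*L*p) = -21*L*p)
C = -23865 (C = -185*(2 + 127) = -185*129 = -23865)
C/237131 + 82676/Y(76, 369) = -23865/237131 + 82676/((-21*76*369)) = -23865*1/237131 + 82676/(-588924) = -23865/237131 + 82676*(-1/588924) = -23865/237131 - 20669/147231 = -8414928454/34913034261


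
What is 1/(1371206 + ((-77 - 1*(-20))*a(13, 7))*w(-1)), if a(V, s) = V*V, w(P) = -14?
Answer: 1/1506068 ≈ 6.6398e-7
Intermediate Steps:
a(V, s) = V²
1/(1371206 + ((-77 - 1*(-20))*a(13, 7))*w(-1)) = 1/(1371206 + ((-77 - 1*(-20))*13²)*(-14)) = 1/(1371206 + ((-77 + 20)*169)*(-14)) = 1/(1371206 - 57*169*(-14)) = 1/(1371206 - 9633*(-14)) = 1/(1371206 + 134862) = 1/1506068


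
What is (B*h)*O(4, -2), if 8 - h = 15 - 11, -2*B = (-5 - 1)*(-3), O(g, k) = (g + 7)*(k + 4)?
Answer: -792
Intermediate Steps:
O(g, k) = (4 + k)*(7 + g) (O(g, k) = (7 + g)*(4 + k) = (4 + k)*(7 + g))
B = -9 (B = -(-5 - 1)*(-3)/2 = -(-3)*(-3) = -1/2*18 = -9)
h = 4 (h = 8 - (15 - 11) = 8 - 1*4 = 8 - 4 = 4)
(B*h)*O(4, -2) = (-9*4)*(28 + 4*4 + 7*(-2) + 4*(-2)) = -36*(28 + 16 - 14 - 8) = -36*22 = -792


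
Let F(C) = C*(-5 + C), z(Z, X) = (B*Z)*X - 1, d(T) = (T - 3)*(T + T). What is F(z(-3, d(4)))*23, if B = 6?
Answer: 500250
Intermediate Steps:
d(T) = 2*T*(-3 + T) (d(T) = (-3 + T)*(2*T) = 2*T*(-3 + T))
z(Z, X) = -1 + 6*X*Z (z(Z, X) = (6*Z)*X - 1 = 6*X*Z - 1 = -1 + 6*X*Z)
F(z(-3, d(4)))*23 = ((-1 + 6*(2*4*(-3 + 4))*(-3))*(-5 + (-1 + 6*(2*4*(-3 + 4))*(-3))))*23 = ((-1 + 6*(2*4*1)*(-3))*(-5 + (-1 + 6*(2*4*1)*(-3))))*23 = ((-1 + 6*8*(-3))*(-5 + (-1 + 6*8*(-3))))*23 = ((-1 - 144)*(-5 + (-1 - 144)))*23 = -145*(-5 - 145)*23 = -145*(-150)*23 = 21750*23 = 500250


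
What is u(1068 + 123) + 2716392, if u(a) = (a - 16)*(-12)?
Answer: 2702292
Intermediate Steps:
u(a) = 192 - 12*a (u(a) = (-16 + a)*(-12) = 192 - 12*a)
u(1068 + 123) + 2716392 = (192 - 12*(1068 + 123)) + 2716392 = (192 - 12*1191) + 2716392 = (192 - 14292) + 2716392 = -14100 + 2716392 = 2702292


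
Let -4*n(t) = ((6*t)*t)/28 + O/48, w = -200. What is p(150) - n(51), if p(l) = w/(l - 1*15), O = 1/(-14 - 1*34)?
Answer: 26680427/193536 ≈ 137.86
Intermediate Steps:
O = -1/48 (O = 1/(-14 - 34) = 1/(-48) = -1/48 ≈ -0.020833)
p(l) = -200/(-15 + l) (p(l) = -200/(l - 1*15) = -200/(l - 15) = -200/(-15 + l))
n(t) = 1/9216 - 3*t**2/56 (n(t) = -(((6*t)*t)/28 - 1/48/48)/4 = -((6*t**2)*(1/28) - 1/48*1/48)/4 = -(3*t**2/14 - 1/2304)/4 = -(-1/2304 + 3*t**2/14)/4 = 1/9216 - 3*t**2/56)
p(150) - n(51) = -200/(-15 + 150) - (1/9216 - 3/56*51**2) = -200/135 - (1/9216 - 3/56*2601) = -200*1/135 - (1/9216 - 7803/56) = -40/27 - 1*(-8989049/64512) = -40/27 + 8989049/64512 = 26680427/193536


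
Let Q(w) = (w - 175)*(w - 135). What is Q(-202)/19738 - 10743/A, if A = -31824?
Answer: 709208785/104690352 ≈ 6.7743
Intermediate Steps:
Q(w) = (-175 + w)*(-135 + w)
Q(-202)/19738 - 10743/A = (23625 + (-202)² - 310*(-202))/19738 - 10743/(-31824) = (23625 + 40804 + 62620)*(1/19738) - 10743*(-1/31824) = 127049*(1/19738) + 3581/10608 = 127049/19738 + 3581/10608 = 709208785/104690352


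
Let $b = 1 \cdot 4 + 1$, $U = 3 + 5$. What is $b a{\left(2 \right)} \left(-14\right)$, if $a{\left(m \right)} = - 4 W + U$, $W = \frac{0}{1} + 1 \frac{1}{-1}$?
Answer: $-840$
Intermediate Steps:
$U = 8$
$W = -1$ ($W = 0 \cdot 1 + 1 \left(-1\right) = 0 - 1 = -1$)
$b = 5$ ($b = 4 + 1 = 5$)
$a{\left(m \right)} = 12$ ($a{\left(m \right)} = \left(-4\right) \left(-1\right) + 8 = 4 + 8 = 12$)
$b a{\left(2 \right)} \left(-14\right) = 5 \cdot 12 \left(-14\right) = 60 \left(-14\right) = -840$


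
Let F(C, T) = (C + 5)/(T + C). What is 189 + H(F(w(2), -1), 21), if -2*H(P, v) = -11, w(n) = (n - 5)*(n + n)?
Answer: 389/2 ≈ 194.50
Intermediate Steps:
w(n) = 2*n*(-5 + n) (w(n) = (-5 + n)*(2*n) = 2*n*(-5 + n))
F(C, T) = (5 + C)/(C + T)
H(P, v) = 11/2 (H(P, v) = -1/2*(-11) = 11/2)
189 + H(F(w(2), -1), 21) = 189 + 11/2 = 389/2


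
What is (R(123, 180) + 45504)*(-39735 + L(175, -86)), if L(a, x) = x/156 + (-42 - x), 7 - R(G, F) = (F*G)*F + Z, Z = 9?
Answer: 6098536282909/39 ≈ 1.5637e+11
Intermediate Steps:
R(G, F) = -2 - G*F² (R(G, F) = 7 - ((F*G)*F + 9) = 7 - (G*F² + 9) = 7 - (9 + G*F²) = 7 + (-9 - G*F²) = -2 - G*F²)
L(a, x) = -42 - 155*x/156 (L(a, x) = x/156 + (-42 - x) = -42 - 155*x/156)
(R(123, 180) + 45504)*(-39735 + L(175, -86)) = ((-2 - 1*123*180²) + 45504)*(-39735 + (-42 - 155/156*(-86))) = ((-2 - 1*123*32400) + 45504)*(-39735 + (-42 + 6665/78)) = ((-2 - 3985200) + 45504)*(-39735 + 3389/78) = (-3985202 + 45504)*(-3095941/78) = -3939698*(-3095941/78) = 6098536282909/39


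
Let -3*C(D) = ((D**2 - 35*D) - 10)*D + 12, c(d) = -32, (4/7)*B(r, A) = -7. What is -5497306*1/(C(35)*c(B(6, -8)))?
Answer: 8245959/5408 ≈ 1524.8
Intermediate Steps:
B(r, A) = -49/4 (B(r, A) = (7/4)*(-7) = -49/4)
C(D) = -4 - D*(-10 + D**2 - 35*D)/3 (C(D) = -(((D**2 - 35*D) - 10)*D + 12)/3 = -((-10 + D**2 - 35*D)*D + 12)/3 = -(D*(-10 + D**2 - 35*D) + 12)/3 = -(12 + D*(-10 + D**2 - 35*D))/3 = -4 - D*(-10 + D**2 - 35*D)/3)
-5497306*1/(C(35)*c(B(6, -8))) = -5497306*(-1/(32*(-4 - 1/3*35**3 + (10/3)*35 + (35/3)*35**2))) = -5497306*(-1/(32*(-4 - 1/3*42875 + 350/3 + (35/3)*1225))) = -5497306*(-1/(32*(-4 - 42875/3 + 350/3 + 42875/3))) = -5497306/((-32*338/3)) = -5497306/(-10816/3) = -5497306*(-3/10816) = 8245959/5408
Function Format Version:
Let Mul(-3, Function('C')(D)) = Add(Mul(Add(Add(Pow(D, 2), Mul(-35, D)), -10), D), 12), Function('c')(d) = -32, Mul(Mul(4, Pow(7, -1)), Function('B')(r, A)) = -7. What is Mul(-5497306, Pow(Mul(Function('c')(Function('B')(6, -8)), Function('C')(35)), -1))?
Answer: Rational(8245959, 5408) ≈ 1524.8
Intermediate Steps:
Function('B')(r, A) = Rational(-49, 4) (Function('B')(r, A) = Mul(Rational(7, 4), -7) = Rational(-49, 4))
Function('C')(D) = Add(-4, Mul(Rational(-1, 3), D, Add(-10, Pow(D, 2), Mul(-35, D)))) (Function('C')(D) = Mul(Rational(-1, 3), Add(Mul(Add(Add(Pow(D, 2), Mul(-35, D)), -10), D), 12)) = Mul(Rational(-1, 3), Add(Mul(Add(-10, Pow(D, 2), Mul(-35, D)), D), 12)) = Mul(Rational(-1, 3), Add(Mul(D, Add(-10, Pow(D, 2), Mul(-35, D))), 12)) = Mul(Rational(-1, 3), Add(12, Mul(D, Add(-10, Pow(D, 2), Mul(-35, D))))) = Add(-4, Mul(Rational(-1, 3), D, Add(-10, Pow(D, 2), Mul(-35, D)))))
Mul(-5497306, Pow(Mul(Function('c')(Function('B')(6, -8)), Function('C')(35)), -1)) = Mul(-5497306, Pow(Mul(-32, Add(-4, Mul(Rational(-1, 3), Pow(35, 3)), Mul(Rational(10, 3), 35), Mul(Rational(35, 3), Pow(35, 2)))), -1)) = Mul(-5497306, Pow(Mul(-32, Add(-4, Mul(Rational(-1, 3), 42875), Rational(350, 3), Mul(Rational(35, 3), 1225))), -1)) = Mul(-5497306, Pow(Mul(-32, Add(-4, Rational(-42875, 3), Rational(350, 3), Rational(42875, 3))), -1)) = Mul(-5497306, Pow(Mul(-32, Rational(338, 3)), -1)) = Mul(-5497306, Pow(Rational(-10816, 3), -1)) = Mul(-5497306, Rational(-3, 10816)) = Rational(8245959, 5408)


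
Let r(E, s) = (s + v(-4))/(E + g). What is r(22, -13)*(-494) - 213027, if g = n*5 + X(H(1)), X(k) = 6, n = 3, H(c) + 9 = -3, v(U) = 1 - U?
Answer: -9156209/43 ≈ -2.1294e+5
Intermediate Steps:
H(c) = -12 (H(c) = -9 - 3 = -12)
g = 21 (g = 3*5 + 6 = 15 + 6 = 21)
r(E, s) = (5 + s)/(21 + E) (r(E, s) = (s + (1 - 1*(-4)))/(E + 21) = (s + (1 + 4))/(21 + E) = (s + 5)/(21 + E) = (5 + s)/(21 + E))
r(22, -13)*(-494) - 213027 = ((5 - 13)/(21 + 22))*(-494) - 213027 = (-8/43)*(-494) - 213027 = ((1/43)*(-8))*(-494) - 213027 = -8/43*(-494) - 213027 = 3952/43 - 213027 = -9156209/43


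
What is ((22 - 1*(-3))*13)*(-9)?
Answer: -2925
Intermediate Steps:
((22 - 1*(-3))*13)*(-9) = ((22 + 3)*13)*(-9) = (25*13)*(-9) = 325*(-9) = -2925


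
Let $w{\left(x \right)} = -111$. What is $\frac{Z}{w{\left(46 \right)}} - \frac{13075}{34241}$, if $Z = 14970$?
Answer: $- \frac{171346365}{1266917} \approx -135.25$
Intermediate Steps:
$\frac{Z}{w{\left(46 \right)}} - \frac{13075}{34241} = \frac{14970}{-111} - \frac{13075}{34241} = 14970 \left(- \frac{1}{111}\right) - \frac{13075}{34241} = - \frac{4990}{37} - \frac{13075}{34241} = - \frac{171346365}{1266917}$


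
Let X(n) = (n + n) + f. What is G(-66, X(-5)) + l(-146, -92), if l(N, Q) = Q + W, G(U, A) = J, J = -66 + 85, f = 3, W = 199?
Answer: 126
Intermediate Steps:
X(n) = 3 + 2*n (X(n) = (n + n) + 3 = 2*n + 3 = 3 + 2*n)
J = 19
G(U, A) = 19
l(N, Q) = 199 + Q (l(N, Q) = Q + 199 = 199 + Q)
G(-66, X(-5)) + l(-146, -92) = 19 + (199 - 92) = 19 + 107 = 126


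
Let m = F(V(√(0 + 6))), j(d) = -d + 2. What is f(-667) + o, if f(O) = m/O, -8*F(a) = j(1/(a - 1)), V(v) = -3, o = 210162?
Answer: 4485697737/21344 ≈ 2.1016e+5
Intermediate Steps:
j(d) = 2 - d
F(a) = -¼ + 1/(8*(-1 + a)) (F(a) = -(2 - 1/(a - 1))/8 = -(2 - 1/(-1 + a))/8 = -¼ + 1/(8*(-1 + a)))
m = -9/32 (m = (3 - 2*(-3))/(8*(-1 - 3)) = (⅛)*(3 + 6)/(-4) = (⅛)*(-¼)*9 = -9/32 ≈ -0.28125)
f(O) = -9/(32*O)
f(-667) + o = -9/32/(-667) + 210162 = -9/32*(-1/667) + 210162 = 9/21344 + 210162 = 4485697737/21344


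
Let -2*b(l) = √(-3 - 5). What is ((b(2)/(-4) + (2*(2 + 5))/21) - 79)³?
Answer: -103816655/216 + 441797*I*√2/96 ≈ -4.8063e+5 + 6508.3*I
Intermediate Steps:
b(l) = -I*√2 (b(l) = -√(-3 - 5)/2 = -I*√2)
((b(2)/(-4) + (2*(2 + 5))/21) - 79)³ = ((-I*√2/(-4) + (2*(2 + 5))/21) - 79)³ = ((-I*√2*(-¼) + (2*7)*(1/21)) - 79)³ = ((I*√2/4 + 14*(1/21)) - 79)³ = ((I*√2/4 + ⅔) - 79)³ = ((⅔ + I*√2/4) - 79)³ = (-235/3 + I*√2/4)³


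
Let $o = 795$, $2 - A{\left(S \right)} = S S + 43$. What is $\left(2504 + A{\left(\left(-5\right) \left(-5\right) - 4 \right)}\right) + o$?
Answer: $2817$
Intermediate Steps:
$A{\left(S \right)} = -41 - S^{2}$ ($A{\left(S \right)} = 2 - \left(S S + 43\right) = 2 - \left(S^{2} + 43\right) = 2 - \left(43 + S^{2}\right) = -41 - S^{2}$)
$\left(2504 + A{\left(\left(-5\right) \left(-5\right) - 4 \right)}\right) + o = \left(2504 - \left(41 + \left(\left(-5\right) \left(-5\right) - 4\right)^{2}\right)\right) + 795 = \left(2504 - \left(41 + \left(25 - 4\right)^{2}\right)\right) + 795 = \left(2504 - 482\right) + 795 = 2022 + 795 = 2817$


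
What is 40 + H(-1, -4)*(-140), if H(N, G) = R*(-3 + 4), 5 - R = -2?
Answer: -940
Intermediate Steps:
R = 7 (R = 5 - 1*(-2) = 5 + 2 = 7)
H(N, G) = 7 (H(N, G) = 7*(-3 + 4) = 7*1 = 7)
40 + H(-1, -4)*(-140) = 40 + 7*(-140) = 40 - 980 = -940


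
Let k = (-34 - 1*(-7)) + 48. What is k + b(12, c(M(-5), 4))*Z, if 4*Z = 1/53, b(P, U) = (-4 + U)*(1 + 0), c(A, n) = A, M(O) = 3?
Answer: 4451/212 ≈ 20.995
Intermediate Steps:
b(P, U) = -4 + U (b(P, U) = (-4 + U)*1 = -4 + U)
k = 21 (k = (-34 + 7) + 48 = -27 + 48 = 21)
Z = 1/212 (Z = (¼)/53 = (¼)*(1/53) = 1/212 ≈ 0.0047170)
k + b(12, c(M(-5), 4))*Z = 21 + (-4 + 3)*(1/212) = 21 - 1*1/212 = 21 - 1/212 = 4451/212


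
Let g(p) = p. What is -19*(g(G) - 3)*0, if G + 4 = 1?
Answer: 0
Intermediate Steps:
G = -3 (G = -4 + 1 = -3)
-19*(g(G) - 3)*0 = -19*(-3 - 3)*0 = -(-114)*0 = -19*0 = 0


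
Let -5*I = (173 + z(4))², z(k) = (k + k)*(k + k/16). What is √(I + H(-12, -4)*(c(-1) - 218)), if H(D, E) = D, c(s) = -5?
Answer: I*√147345/5 ≈ 76.771*I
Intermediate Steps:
z(k) = 17*k²/8 (z(k) = (2*k)*(k + k*(1/16)) = (2*k)*(k + k/16) = (2*k)*(17*k/16) = 17*k²/8)
I = -42849/5 (I = -(173 + (17/8)*4²)²/5 = -(173 + (17/8)*16)²/5 = -(173 + 34)²/5 = -⅕*207² = -⅕*42849 = -42849/5 ≈ -8569.8)
√(I + H(-12, -4)*(c(-1) - 218)) = √(-42849/5 - 12*(-5 - 218)) = √(-42849/5 - 12*(-223)) = √(-42849/5 + 2676) = √(-29469/5) = I*√147345/5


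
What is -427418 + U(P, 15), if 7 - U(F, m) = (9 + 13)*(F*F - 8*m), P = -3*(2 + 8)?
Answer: -444571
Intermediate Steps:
P = -30 (P = -3*10 = -30)
U(F, m) = 7 - 22*F² + 176*m (U(F, m) = 7 - (9 + 13)*(F*F - 8*m) = 7 - 22*(F² - 8*m) = 7 - (-176*m + 22*F²) = 7 + (-22*F² + 176*m) = 7 - 22*F² + 176*m)
-427418 + U(P, 15) = -427418 + (7 - 22*(-30)² + 176*15) = -427418 + (7 - 22*900 + 2640) = -427418 + (7 - 19800 + 2640) = -427418 - 17153 = -444571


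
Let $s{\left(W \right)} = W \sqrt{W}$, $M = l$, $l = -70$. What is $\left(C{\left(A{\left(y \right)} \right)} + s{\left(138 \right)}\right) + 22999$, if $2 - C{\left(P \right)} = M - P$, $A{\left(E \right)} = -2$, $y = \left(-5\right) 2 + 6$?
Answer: $23069 + 138 \sqrt{138} \approx 24690.0$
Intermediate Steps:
$y = -4$ ($y = -10 + 6 = -4$)
$M = -70$
$C{\left(P \right)} = 72 + P$ ($C{\left(P \right)} = 2 - \left(-70 - P\right) = 2 + \left(70 + P\right) = 72 + P$)
$s{\left(W \right)} = W^{\frac{3}{2}}$
$\left(C{\left(A{\left(y \right)} \right)} + s{\left(138 \right)}\right) + 22999 = \left(\left(72 - 2\right) + 138^{\frac{3}{2}}\right) + 22999 = \left(70 + 138 \sqrt{138}\right) + 22999 = 23069 + 138 \sqrt{138}$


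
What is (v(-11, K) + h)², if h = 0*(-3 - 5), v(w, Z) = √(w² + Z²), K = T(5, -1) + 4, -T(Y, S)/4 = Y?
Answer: 377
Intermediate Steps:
T(Y, S) = -4*Y
K = -16 (K = -4*5 + 4 = -20 + 4 = -16)
v(w, Z) = √(Z² + w²)
h = 0 (h = 0*(-8) = 0)
(v(-11, K) + h)² = (√((-16)² + (-11)²) + 0)² = (√(256 + 121) + 0)² = (√377 + 0)² = (√377)² = 377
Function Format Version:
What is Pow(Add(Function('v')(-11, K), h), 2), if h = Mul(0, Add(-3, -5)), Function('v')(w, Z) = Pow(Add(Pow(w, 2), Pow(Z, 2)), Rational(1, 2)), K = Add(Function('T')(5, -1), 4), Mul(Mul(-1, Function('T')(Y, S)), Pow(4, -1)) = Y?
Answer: 377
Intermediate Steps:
Function('T')(Y, S) = Mul(-4, Y)
K = -16 (K = Add(Mul(-4, 5), 4) = Add(-20, 4) = -16)
Function('v')(w, Z) = Pow(Add(Pow(Z, 2), Pow(w, 2)), Rational(1, 2))
h = 0 (h = Mul(0, -8) = 0)
Pow(Add(Function('v')(-11, K), h), 2) = Pow(Add(Pow(Add(Pow(-16, 2), Pow(-11, 2)), Rational(1, 2)), 0), 2) = Pow(Add(Pow(Add(256, 121), Rational(1, 2)), 0), 2) = Pow(Add(Pow(377, Rational(1, 2)), 0), 2) = Pow(Pow(377, Rational(1, 2)), 2) = 377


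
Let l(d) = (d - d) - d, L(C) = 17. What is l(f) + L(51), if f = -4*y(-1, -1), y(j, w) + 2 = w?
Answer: 5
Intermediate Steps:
y(j, w) = -2 + w
f = 12 (f = -4*(-2 - 1) = -4*(-3) = 12)
l(d) = -d (l(d) = 0 - d = -d)
l(f) + L(51) = -1*12 + 17 = -12 + 17 = 5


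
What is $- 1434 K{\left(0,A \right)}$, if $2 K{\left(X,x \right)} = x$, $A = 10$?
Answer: $-7170$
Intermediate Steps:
$K{\left(X,x \right)} = \frac{x}{2}$
$- 1434 K{\left(0,A \right)} = - 1434 \cdot \frac{1}{2} \cdot 10 = \left(-1434\right) 5 = -7170$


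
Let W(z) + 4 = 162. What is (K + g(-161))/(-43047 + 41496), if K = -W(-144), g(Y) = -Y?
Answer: -1/517 ≈ -0.0019342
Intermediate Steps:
W(z) = 158 (W(z) = -4 + 162 = 158)
K = -158 (K = -1*158 = -158)
(K + g(-161))/(-43047 + 41496) = (-158 - 1*(-161))/(-43047 + 41496) = (-158 + 161)/(-1551) = 3*(-1/1551) = -1/517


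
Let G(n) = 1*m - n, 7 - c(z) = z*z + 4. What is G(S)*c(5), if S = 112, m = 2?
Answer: 2420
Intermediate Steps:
c(z) = 3 - z² (c(z) = 7 - (z*z + 4) = 7 - (z² + 4) = 7 - (4 + z²) = 7 + (-4 - z²) = 3 - z²)
G(n) = 2 - n (G(n) = 1*2 - n = 2 - n)
G(S)*c(5) = (2 - 1*112)*(3 - 1*5²) = (2 - 112)*(3 - 1*25) = -110*(3 - 25) = -110*(-22) = 2420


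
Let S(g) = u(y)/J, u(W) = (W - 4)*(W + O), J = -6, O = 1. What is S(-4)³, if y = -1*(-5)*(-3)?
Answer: -2352637/27 ≈ -87135.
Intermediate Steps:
y = -15 (y = 5*(-3) = -15)
u(W) = (1 + W)*(-4 + W) (u(W) = (W - 4)*(W + 1) = (-4 + W)*(1 + W) = (1 + W)*(-4 + W))
S(g) = -133/3 (S(g) = (-4 + (-15)² - 3*(-15))/(-6) = (-4 + 225 + 45)*(-⅙) = 266*(-⅙) = -133/3)
S(-4)³ = (-133/3)³ = -2352637/27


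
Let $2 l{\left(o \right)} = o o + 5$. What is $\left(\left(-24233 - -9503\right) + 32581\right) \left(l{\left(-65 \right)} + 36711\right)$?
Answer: $693082926$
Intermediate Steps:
$l{\left(o \right)} = \frac{5}{2} + \frac{o^{2}}{2}$ ($l{\left(o \right)} = \frac{o o + 5}{2} = \frac{o^{2} + 5}{2} = \frac{5 + o^{2}}{2} = \frac{5}{2} + \frac{o^{2}}{2}$)
$\left(\left(-24233 - -9503\right) + 32581\right) \left(l{\left(-65 \right)} + 36711\right) = \left(\left(-24233 - -9503\right) + 32581\right) \left(\left(\frac{5}{2} + \frac{\left(-65\right)^{2}}{2}\right) + 36711\right) = \left(\left(-24233 + 9503\right) + 32581\right) \left(\left(\frac{5}{2} + \frac{1}{2} \cdot 4225\right) + 36711\right) = \left(-14730 + 32581\right) \left(\left(\frac{5}{2} + \frac{4225}{2}\right) + 36711\right) = 17851 \left(2115 + 36711\right) = 17851 \cdot 38826 = 693082926$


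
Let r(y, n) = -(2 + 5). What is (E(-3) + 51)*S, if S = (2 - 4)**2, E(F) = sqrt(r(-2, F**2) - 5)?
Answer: 204 + 8*I*sqrt(3) ≈ 204.0 + 13.856*I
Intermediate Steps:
r(y, n) = -7 (r(y, n) = -1*7 = -7)
E(F) = 2*I*sqrt(3) (E(F) = sqrt(-7 - 5) = sqrt(-12) = 2*I*sqrt(3))
S = 4 (S = (-2)**2 = 4)
(E(-3) + 51)*S = (2*I*sqrt(3) + 51)*4 = (51 + 2*I*sqrt(3))*4 = 204 + 8*I*sqrt(3)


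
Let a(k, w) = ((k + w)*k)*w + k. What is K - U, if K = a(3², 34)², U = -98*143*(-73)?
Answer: 172346867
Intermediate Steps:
U = 1023022 (U = -14014*(-73) = 1023022)
a(k, w) = k + k*w*(k + w) (a(k, w) = (k*(k + w))*w + k = k*w*(k + w) + k = k + k*w*(k + w))
K = 173369889 (K = (3²*(1 + 34² + 3²*34))² = (9*(1 + 1156 + 9*34))² = (9*(1 + 1156 + 306))² = (9*1463)² = 13167² = 173369889)
K - U = 173369889 - 1*1023022 = 173369889 - 1023022 = 172346867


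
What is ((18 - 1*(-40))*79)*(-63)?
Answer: -288666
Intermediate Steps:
((18 - 1*(-40))*79)*(-63) = ((18 + 40)*79)*(-63) = (58*79)*(-63) = 4582*(-63) = -288666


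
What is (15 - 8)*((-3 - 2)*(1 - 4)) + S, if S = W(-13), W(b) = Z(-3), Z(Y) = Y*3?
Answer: 96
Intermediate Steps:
Z(Y) = 3*Y
W(b) = -9 (W(b) = 3*(-3) = -9)
S = -9
(15 - 8)*((-3 - 2)*(1 - 4)) + S = (15 - 8)*((-3 - 2)*(1 - 4)) - 9 = 7*(-5*(-3)) - 9 = 7*15 - 9 = 105 - 9 = 96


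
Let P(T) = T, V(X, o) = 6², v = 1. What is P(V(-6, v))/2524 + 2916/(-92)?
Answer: -459792/14513 ≈ -31.681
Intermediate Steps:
V(X, o) = 36
P(V(-6, v))/2524 + 2916/(-92) = 36/2524 + 2916/(-92) = 36*(1/2524) + 2916*(-1/92) = 9/631 - 729/23 = -459792/14513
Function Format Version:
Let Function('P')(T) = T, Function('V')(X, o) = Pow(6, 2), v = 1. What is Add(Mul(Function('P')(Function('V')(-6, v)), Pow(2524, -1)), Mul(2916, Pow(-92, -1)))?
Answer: Rational(-459792, 14513) ≈ -31.681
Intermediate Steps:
Function('V')(X, o) = 36
Add(Mul(Function('P')(Function('V')(-6, v)), Pow(2524, -1)), Mul(2916, Pow(-92, -1))) = Add(Mul(36, Pow(2524, -1)), Mul(2916, Pow(-92, -1))) = Add(Mul(36, Rational(1, 2524)), Mul(2916, Rational(-1, 92))) = Add(Rational(9, 631), Rational(-729, 23)) = Rational(-459792, 14513)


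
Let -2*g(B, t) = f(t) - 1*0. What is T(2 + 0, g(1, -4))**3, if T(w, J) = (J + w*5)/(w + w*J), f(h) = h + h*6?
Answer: 64/125 ≈ 0.51200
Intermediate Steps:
f(h) = 7*h (f(h) = h + 6*h = 7*h)
g(B, t) = -7*t/2 (g(B, t) = -(7*t - 1*0)/2 = -(7*t + 0)/2 = -7*t/2)
T(w, J) = (J + 5*w)/(w + J*w)
T(2 + 0, g(1, -4))**3 = ((-7/2*(-4) + 5*(2 + 0))/((2 + 0)*(1 - 7/2*(-4))))**3 = ((14 + 5*2)/(2*(1 + 14)))**3 = ((1/2)*(14 + 10)/15)**3 = ((1/2)*(1/15)*24)**3 = (4/5)**3 = 64/125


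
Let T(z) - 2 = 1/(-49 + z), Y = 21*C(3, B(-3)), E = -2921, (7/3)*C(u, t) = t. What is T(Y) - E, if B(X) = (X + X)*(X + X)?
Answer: 803826/275 ≈ 2923.0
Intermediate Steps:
B(X) = 4*X² (B(X) = (2*X)*(2*X) = 4*X²)
C(u, t) = 3*t/7
Y = 324 (Y = 21*(3*(4*(-3)²)/7) = 21*(3*(4*9)/7) = 21*((3/7)*36) = 21*(108/7) = 324)
T(z) = 2 + 1/(-49 + z)
T(Y) - E = (-97 + 2*324)/(-49 + 324) - 1*(-2921) = (-97 + 648)/275 + 2921 = (1/275)*551 + 2921 = 551/275 + 2921 = 803826/275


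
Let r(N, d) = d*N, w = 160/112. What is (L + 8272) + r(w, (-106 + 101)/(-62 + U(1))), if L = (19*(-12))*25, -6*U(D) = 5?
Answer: 6787808/2639 ≈ 2572.1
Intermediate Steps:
U(D) = -⅚ (U(D) = -⅙*5 = -⅚)
L = -5700 (L = -228*25 = -5700)
w = 10/7 (w = 160*(1/112) = 10/7 ≈ 1.4286)
r(N, d) = N*d
(L + 8272) + r(w, (-106 + 101)/(-62 + U(1))) = (-5700 + 8272) + 10*((-106 + 101)/(-62 - ⅚))/7 = 2572 + 10*(-5/(-377/6))/7 = 2572 + 10*(-5*(-6/377))/7 = 2572 + (10/7)*(30/377) = 2572 + 300/2639 = 6787808/2639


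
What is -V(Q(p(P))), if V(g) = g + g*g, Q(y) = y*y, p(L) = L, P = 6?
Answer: -1332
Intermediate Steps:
Q(y) = y**2
V(g) = g + g**2
-V(Q(p(P))) = -6**2*(1 + 6**2) = -36*(1 + 36) = -36*37 = -1*1332 = -1332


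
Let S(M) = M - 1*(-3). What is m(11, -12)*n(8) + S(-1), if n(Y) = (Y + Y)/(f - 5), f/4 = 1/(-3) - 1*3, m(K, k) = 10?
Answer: -74/11 ≈ -6.7273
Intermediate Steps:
S(M) = 3 + M (S(M) = M + 3 = 3 + M)
f = -40/3 (f = 4*(1/(-3) - 1*3) = 4*(-⅓ - 3) = 4*(-10/3) = -40/3 ≈ -13.333)
n(Y) = -6*Y/55 (n(Y) = (Y + Y)/(-40/3 - 5) = (2*Y)/(-55/3) = (2*Y)*(-3/55) = -6*Y/55)
m(11, -12)*n(8) + S(-1) = 10*(-6/55*8) + (3 - 1) = 10*(-48/55) + 2 = -96/11 + 2 = -74/11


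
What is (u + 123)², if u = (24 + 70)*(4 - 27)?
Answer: 4157521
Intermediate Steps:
u = -2162 (u = 94*(-23) = -2162)
(u + 123)² = (-2162 + 123)² = (-2039)² = 4157521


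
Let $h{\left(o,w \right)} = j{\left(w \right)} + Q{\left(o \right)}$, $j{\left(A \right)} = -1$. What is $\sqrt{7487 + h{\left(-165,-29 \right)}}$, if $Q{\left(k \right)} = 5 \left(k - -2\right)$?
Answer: $\sqrt{6671} \approx 81.676$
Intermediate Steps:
$Q{\left(k \right)} = 10 + 5 k$ ($Q{\left(k \right)} = 5 \left(k + 2\right) = 5 \left(2 + k\right) = 10 + 5 k$)
$h{\left(o,w \right)} = 9 + 5 o$ ($h{\left(o,w \right)} = -1 + \left(10 + 5 o\right) = 9 + 5 o$)
$\sqrt{7487 + h{\left(-165,-29 \right)}} = \sqrt{7487 + \left(9 + 5 \left(-165\right)\right)} = \sqrt{7487 + \left(9 - 825\right)} = \sqrt{7487 - 816} = \sqrt{6671}$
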